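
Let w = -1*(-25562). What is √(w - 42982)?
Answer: 2*I*√4355 ≈ 131.98*I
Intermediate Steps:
w = 25562
√(w - 42982) = √(25562 - 42982) = √(-17420) = 2*I*√4355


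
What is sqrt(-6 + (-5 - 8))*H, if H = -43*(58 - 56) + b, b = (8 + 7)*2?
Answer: -56*I*sqrt(19) ≈ -244.1*I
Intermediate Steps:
b = 30 (b = 15*2 = 30)
H = -56 (H = -43*(58 - 56) + 30 = -43*2 + 30 = -86 + 30 = -56)
sqrt(-6 + (-5 - 8))*H = sqrt(-6 + (-5 - 8))*(-56) = sqrt(-6 - 13)*(-56) = sqrt(-19)*(-56) = (I*sqrt(19))*(-56) = -56*I*sqrt(19)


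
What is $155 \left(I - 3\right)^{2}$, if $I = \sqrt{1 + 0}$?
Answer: $620$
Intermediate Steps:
$I = 1$ ($I = \sqrt{1} = 1$)
$155 \left(I - 3\right)^{2} = 155 \left(1 - 3\right)^{2} = 155 \left(-2\right)^{2} = 155 \cdot 4 = 620$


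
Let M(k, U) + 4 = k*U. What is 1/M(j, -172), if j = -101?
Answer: 1/17368 ≈ 5.7577e-5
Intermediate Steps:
M(k, U) = -4 + U*k (M(k, U) = -4 + k*U = -4 + U*k)
1/M(j, -172) = 1/(-4 - 172*(-101)) = 1/(-4 + 17372) = 1/17368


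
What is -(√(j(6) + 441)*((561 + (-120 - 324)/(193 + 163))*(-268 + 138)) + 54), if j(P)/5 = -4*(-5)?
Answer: -54 + 6476340*√541/89 ≈ 1.6925e+6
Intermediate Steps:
j(P) = 100 (j(P) = 5*(-4*(-5)) = 5*20 = 100)
-(√(j(6) + 441)*((561 + (-120 - 324)/(193 + 163))*(-268 + 138)) + 54) = -(√(100 + 441)*((561 + (-120 - 324)/(193 + 163))*(-268 + 138)) + 54) = -(√541*((561 - 444/356)*(-130)) + 54) = -(√541*((561 - 444*1/356)*(-130)) + 54) = -(√541*((561 - 111/89)*(-130)) + 54) = -(√541*((49818/89)*(-130)) + 54) = -(√541*(-6476340/89) + 54) = -(-6476340*√541/89 + 54) = -(54 - 6476340*√541/89) = -54 + 6476340*√541/89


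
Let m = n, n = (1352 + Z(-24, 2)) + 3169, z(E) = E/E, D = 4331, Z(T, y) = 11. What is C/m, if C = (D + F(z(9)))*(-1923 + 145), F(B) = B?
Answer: -1925574/1133 ≈ -1699.5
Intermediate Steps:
z(E) = 1
n = 4532 (n = (1352 + 11) + 3169 = 1363 + 3169 = 4532)
m = 4532
C = -7702296 (C = (4331 + 1)*(-1923 + 145) = 4332*(-1778) = -7702296)
C/m = -7702296/4532 = -7702296*1/4532 = -1925574/1133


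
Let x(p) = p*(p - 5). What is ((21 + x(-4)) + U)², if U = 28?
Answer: 7225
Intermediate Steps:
x(p) = p*(-5 + p)
((21 + x(-4)) + U)² = ((21 - 4*(-5 - 4)) + 28)² = ((21 - 4*(-9)) + 28)² = ((21 + 36) + 28)² = (57 + 28)² = 85² = 7225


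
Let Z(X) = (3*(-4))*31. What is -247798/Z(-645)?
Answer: 123899/186 ≈ 666.12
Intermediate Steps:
Z(X) = -372 (Z(X) = -12*31 = -372)
-247798/Z(-645) = -247798/(-372) = -247798*(-1/372) = 123899/186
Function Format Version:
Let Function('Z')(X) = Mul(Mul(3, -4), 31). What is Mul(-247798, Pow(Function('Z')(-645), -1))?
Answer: Rational(123899, 186) ≈ 666.12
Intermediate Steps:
Function('Z')(X) = -372 (Function('Z')(X) = Mul(-12, 31) = -372)
Mul(-247798, Pow(Function('Z')(-645), -1)) = Mul(-247798, Pow(-372, -1)) = Mul(-247798, Rational(-1, 372)) = Rational(123899, 186)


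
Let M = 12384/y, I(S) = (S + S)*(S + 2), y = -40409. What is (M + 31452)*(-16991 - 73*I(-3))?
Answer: -22151064834636/40409 ≈ -5.4817e+8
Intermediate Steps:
I(S) = 2*S*(2 + S) (I(S) = (2*S)*(2 + S) = 2*S*(2 + S))
M = -12384/40409 (M = 12384/(-40409) = 12384*(-1/40409) = -12384/40409 ≈ -0.30647)
(M + 31452)*(-16991 - 73*I(-3)) = (-12384/40409 + 31452)*(-16991 - 146*(-3)*(2 - 3)) = 1270931484*(-16991 - 146*(-3)*(-1))/40409 = 1270931484*(-16991 - 73*6)/40409 = 1270931484*(-16991 - 438)/40409 = (1270931484/40409)*(-17429) = -22151064834636/40409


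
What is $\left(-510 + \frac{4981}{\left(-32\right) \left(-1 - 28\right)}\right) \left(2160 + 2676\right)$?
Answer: $- \frac{566173491}{232} \approx -2.4404 \cdot 10^{6}$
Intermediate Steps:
$\left(-510 + \frac{4981}{\left(-32\right) \left(-1 - 28\right)}\right) \left(2160 + 2676\right) = \left(-510 + \frac{4981}{\left(-32\right) \left(-29\right)}\right) 4836 = \left(-510 + \frac{4981}{928}\right) 4836 = \left(- \frac{468299}{928}\right) 4836 = - \frac{566173491}{232}$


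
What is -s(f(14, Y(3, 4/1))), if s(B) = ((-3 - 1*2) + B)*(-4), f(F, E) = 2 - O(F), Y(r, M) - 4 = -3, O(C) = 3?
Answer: -24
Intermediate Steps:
Y(r, M) = 1 (Y(r, M) = 4 - 3 = 1)
f(F, E) = -1 (f(F, E) = 2 - 1*3 = 2 - 3 = -1)
s(B) = 20 - 4*B (s(B) = ((-3 - 2) + B)*(-4) = (-5 + B)*(-4) = 20 - 4*B)
-s(f(14, Y(3, 4/1))) = -(20 - 4*(-1)) = -(20 + 4) = -1*24 = -24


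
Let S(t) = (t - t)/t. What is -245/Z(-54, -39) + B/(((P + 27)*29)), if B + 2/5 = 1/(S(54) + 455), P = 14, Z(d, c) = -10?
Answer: 26508393/1081990 ≈ 24.500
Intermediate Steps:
S(t) = 0 (S(t) = 0/t = 0)
B = -181/455 (B = -⅖ + 1/(0 + 455) = -⅖ + 1/455 = -181/455 ≈ -0.39780)
-245/Z(-54, -39) + B/(((P + 27)*29)) = -245/(-10) - 181*1/(29*(14 + 27))/455 = -245*(-⅒) - 181/(455*(41*29)) = 49/2 - 181/455/1189 = 49/2 - 181/455*1/1189 = 49/2 - 181/540995 = 26508393/1081990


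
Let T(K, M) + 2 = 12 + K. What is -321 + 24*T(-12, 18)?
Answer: -369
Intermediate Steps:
T(K, M) = 10 + K (T(K, M) = -2 + (12 + K) = 10 + K)
-321 + 24*T(-12, 18) = -321 + 24*(10 - 12) = -321 + 24*(-2) = -321 - 48 = -369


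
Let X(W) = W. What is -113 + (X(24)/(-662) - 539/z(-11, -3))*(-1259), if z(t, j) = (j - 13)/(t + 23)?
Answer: -673939973/1324 ≈ -5.0902e+5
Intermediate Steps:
z(t, j) = (-13 + j)/(23 + t)
-113 + (X(24)/(-662) - 539/z(-11, -3))*(-1259) = -113 + (24/(-662) - 539*(23 - 11)/(-13 - 3))*(-1259) = -113 + (24*(-1/662) - 539/(-16/12))*(-1259) = -113 + (-12/331 - 539/((1/12)*(-16)))*(-1259) = -113 + (-12/331 - 539/(-4/3))*(-1259) = -113 + (-12/331 - 539*(-¾))*(-1259) = -113 + (-12/331 + 1617/4)*(-1259) = -113 + (535179/1324)*(-1259) = -113 - 673790361/1324 = -673939973/1324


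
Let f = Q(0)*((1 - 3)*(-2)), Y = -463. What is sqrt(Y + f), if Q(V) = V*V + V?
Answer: I*sqrt(463) ≈ 21.517*I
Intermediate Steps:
Q(V) = V + V**2 (Q(V) = V**2 + V = V + V**2)
f = 0 (f = (0*(1 + 0))*((1 - 3)*(-2)) = (0*1)*(-2*(-2)) = 0*4 = 0)
sqrt(Y + f) = sqrt(-463 + 0) = sqrt(-463) = I*sqrt(463)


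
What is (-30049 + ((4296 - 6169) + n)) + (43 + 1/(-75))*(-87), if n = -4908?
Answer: -1014246/25 ≈ -40570.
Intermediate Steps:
(-30049 + ((4296 - 6169) + n)) + (43 + 1/(-75))*(-87) = (-30049 + ((4296 - 6169) - 4908)) + (43 + 1/(-75))*(-87) = (-30049 + (-1873 - 4908)) + (43 - 1/75)*(-87) = (-30049 - 6781) + (3224/75)*(-87) = -36830 - 93496/25 = -1014246/25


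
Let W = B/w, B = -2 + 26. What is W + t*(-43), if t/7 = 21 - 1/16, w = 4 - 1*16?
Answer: -100867/16 ≈ -6304.2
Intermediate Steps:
w = -12 (w = 4 - 16 = -12)
B = 24
t = 2345/16 (t = 7*(21 - 1/16) = 7*(335/16) = 2345/16 ≈ 146.56)
W = -2 (W = 24/(-12) = 24*(-1/12) = -2)
W + t*(-43) = -2 + (2345/16)*(-43) = -2 - 100835/16 = -100867/16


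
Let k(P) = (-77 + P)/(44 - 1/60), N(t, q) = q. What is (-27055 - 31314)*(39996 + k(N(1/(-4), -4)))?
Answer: -6160531823496/2639 ≈ -2.3344e+9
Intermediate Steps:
k(P) = -660/377 + 60*P/2639 (k(P) = (-77 + P)/(44 - 1*1/60) = (-77 + P)/(44 - 1/60) = (-77 + P)/(2639/60) = (-77 + P)*(60/2639) = -660/377 + 60*P/2639)
(-27055 - 31314)*(39996 + k(N(1/(-4), -4))) = (-27055 - 31314)*(39996 + (-660/377 + (60/2639)*(-4))) = -58369*(39996 + (-660/377 - 240/2639)) = -58369*(39996 - 4860/2639) = -58369*105544584/2639 = -6160531823496/2639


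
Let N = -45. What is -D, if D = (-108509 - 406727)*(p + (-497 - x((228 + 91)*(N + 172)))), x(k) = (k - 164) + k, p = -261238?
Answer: -176518307892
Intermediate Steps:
x(k) = -164 + 2*k (x(k) = (-164 + k) + k = -164 + 2*k)
D = 176518307892 (D = (-108509 - 406727)*(-261238 + (-497 - (-164 + 2*((228 + 91)*(-45 + 172))))) = -515236*(-261238 + (-497 - (-164 + 2*(319*127)))) = -515236*(-261238 + (-497 - (-164 + 2*40513))) = -515236*(-261238 + (-497 - (-164 + 81026))) = -515236*(-261238 + (-497 - 1*80862)) = -515236*(-261238 + (-497 - 80862)) = -515236*(-261238 - 81359) = -515236*(-342597) = 176518307892)
-D = -1*176518307892 = -176518307892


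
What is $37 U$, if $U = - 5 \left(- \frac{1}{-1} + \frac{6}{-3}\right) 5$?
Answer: $925$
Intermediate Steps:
$U = 25$ ($U = - 5 \left(\left(-1\right) \left(-1\right) + 6 \left(- \frac{1}{3}\right)\right) 5 = - 5 \left(1 - 2\right) 5 = \left(-5\right) \left(-1\right) 5 = 5 \cdot 5 = 25$)
$37 U = 37 \cdot 25 = 925$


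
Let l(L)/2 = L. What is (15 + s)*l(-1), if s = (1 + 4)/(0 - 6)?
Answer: -85/3 ≈ -28.333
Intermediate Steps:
l(L) = 2*L
s = -⅚ (s = 5/(-6) = 5*(-⅙) = -⅚ ≈ -0.83333)
(15 + s)*l(-1) = (15 - ⅚)*(2*(-1)) = (85/6)*(-2) = -85/3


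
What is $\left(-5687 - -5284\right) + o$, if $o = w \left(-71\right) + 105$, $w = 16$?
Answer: $-1434$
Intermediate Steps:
$o = -1031$ ($o = 16 \left(-71\right) + 105 = -1136 + 105 = -1031$)
$\left(-5687 - -5284\right) + o = \left(-5687 - -5284\right) - 1031 = \left(-5687 + 5284\right) - 1031 = -403 - 1031 = -1434$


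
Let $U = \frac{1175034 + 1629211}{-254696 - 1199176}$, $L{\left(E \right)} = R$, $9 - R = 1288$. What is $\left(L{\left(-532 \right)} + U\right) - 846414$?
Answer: $- \frac{1232439921541}{1453872} \approx -8.477 \cdot 10^{5}$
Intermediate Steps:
$R = -1279$ ($R = 9 - 1288 = -1279$)
$L{\left(E \right)} = -1279$
$U = - \frac{2804245}{1453872}$ ($U = \frac{2804245}{-1453872} = 2804245 \left(- \frac{1}{1453872}\right) = - \frac{2804245}{1453872} \approx -1.9288$)
$\left(L{\left(-532 \right)} + U\right) - 846414 = \left(-1279 - \frac{2804245}{1453872}\right) - 846414 = - \frac{1862306533}{1453872} - 846414 = - \frac{1232439921541}{1453872}$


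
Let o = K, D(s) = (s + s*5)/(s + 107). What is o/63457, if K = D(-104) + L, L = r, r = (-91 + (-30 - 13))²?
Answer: 17748/63457 ≈ 0.27969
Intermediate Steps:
r = 17956 (r = (-91 - 43)² = (-134)² = 17956)
L = 17956
D(s) = 6*s/(107 + s) (D(s) = (s + 5*s)/(107 + s) = (6*s)/(107 + s) = 6*s/(107 + s))
K = 17748 (K = 6*(-104)/(107 - 104) + 17956 = 6*(-104)/3 + 17956 = 6*(-104)*(⅓) + 17956 = -208 + 17956 = 17748)
o = 17748
o/63457 = 17748/63457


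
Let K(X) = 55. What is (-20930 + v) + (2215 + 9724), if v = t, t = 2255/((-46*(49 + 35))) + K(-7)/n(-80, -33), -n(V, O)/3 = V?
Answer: -23161729/2576 ≈ -8991.4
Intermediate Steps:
n(V, O) = -3*V
t = -913/2576 (t = 2255/((-46*(49 + 35))) + 55/((-3*(-80))) = 2255/((-46*84)) + 55/240 = 2255/(-3864) + 55*(1/240) = 2255*(-1/3864) + 11/48 = -2255/3864 + 11/48 = -913/2576 ≈ -0.35443)
v = -913/2576 ≈ -0.35443
(-20930 + v) + (2215 + 9724) = (-20930 - 913/2576) + (2215 + 9724) = -53916593/2576 + 11939 = -23161729/2576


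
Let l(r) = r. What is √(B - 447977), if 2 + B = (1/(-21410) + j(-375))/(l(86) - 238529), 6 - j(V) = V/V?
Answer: I*√1297231947758422064111330/1701688210 ≈ 669.31*I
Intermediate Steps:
j(V) = 5 (j(V) = 6 - V/V = 6 - 1*1 = 6 - 1 = 5)
B = -3403412103/1701688210 (B = -2 + (1/(-21410) + 5)/(86 - 238529) = -2 + (-1/21410 + 5)/(-238443) = -2 + (107049/21410)*(-1/238443) = -2 - 35683/1701688210 = -3403412103/1701688210 ≈ -2.0000)
√(B - 447977) = √(-3403412103/1701688210 - 447977) = √(-762320582663273/1701688210) = I*√1297231947758422064111330/1701688210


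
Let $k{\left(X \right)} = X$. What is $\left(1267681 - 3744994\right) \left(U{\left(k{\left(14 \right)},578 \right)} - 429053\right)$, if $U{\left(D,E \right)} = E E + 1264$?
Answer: $232136614665$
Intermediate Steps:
$U{\left(D,E \right)} = 1264 + E^{2}$ ($U{\left(D,E \right)} = E^{2} + 1264 = 1264 + E^{2}$)
$\left(1267681 - 3744994\right) \left(U{\left(k{\left(14 \right)},578 \right)} - 429053\right) = \left(1267681 - 3744994\right) \left(\left(1264 + 578^{2}\right) - 429053\right) = - 2477313 \left(\left(1264 + 334084\right) - 429053\right) = - 2477313 \left(335348 - 429053\right) = \left(-2477313\right) \left(-93705\right) = 232136614665$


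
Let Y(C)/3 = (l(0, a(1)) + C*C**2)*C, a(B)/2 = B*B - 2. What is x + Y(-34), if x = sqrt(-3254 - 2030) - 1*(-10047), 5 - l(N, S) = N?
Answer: 4018545 + 2*I*sqrt(1321) ≈ 4.0185e+6 + 72.691*I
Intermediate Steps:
a(B) = -4 + 2*B**2 (a(B) = 2*(B*B - 2) = 2*(B**2 - 2) = 2*(-2 + B**2) = -4 + 2*B**2)
l(N, S) = 5 - N
x = 10047 + 2*I*sqrt(1321) (x = sqrt(-5284) + 10047 = 2*I*sqrt(1321) + 10047 = 10047 + 2*I*sqrt(1321) ≈ 10047.0 + 72.691*I)
Y(C) = 3*C*(5 + C**3) (Y(C) = 3*(((5 - 1*0) + C*C**2)*C) = 3*(((5 + 0) + C**3)*C) = 3*((5 + C**3)*C) = 3*(C*(5 + C**3)) = 3*C*(5 + C**3))
x + Y(-34) = (10047 + 2*I*sqrt(1321)) + 3*(-34)*(5 + (-34)**3) = (10047 + 2*I*sqrt(1321)) + 3*(-34)*(5 - 39304) = (10047 + 2*I*sqrt(1321)) + 3*(-34)*(-39299) = (10047 + 2*I*sqrt(1321)) + 4008498 = 4018545 + 2*I*sqrt(1321)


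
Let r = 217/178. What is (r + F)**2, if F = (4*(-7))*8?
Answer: 1572519025/31684 ≈ 49631.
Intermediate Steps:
r = 217/178 (r = 217*(1/178) = 217/178 ≈ 1.2191)
F = -224 (F = -28*8 = -224)
(r + F)**2 = (217/178 - 224)**2 = (-39655/178)**2 = 1572519025/31684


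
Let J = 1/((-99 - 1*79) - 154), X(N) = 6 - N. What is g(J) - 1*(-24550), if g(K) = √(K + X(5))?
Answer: 24550 + √27473/166 ≈ 24551.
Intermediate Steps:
J = -1/332 (J = 1/((-99 - 79) - 154) = 1/(-178 - 154) = 1/(-332) = -1/332 ≈ -0.0030120)
g(K) = √(1 + K) (g(K) = √(K + (6 - 1*5)) = √(K + (6 - 5)) = √(K + 1) = √(1 + K))
g(J) - 1*(-24550) = √(1 - 1/332) - 1*(-24550) = √(331/332) + 24550 = √27473/166 + 24550 = 24550 + √27473/166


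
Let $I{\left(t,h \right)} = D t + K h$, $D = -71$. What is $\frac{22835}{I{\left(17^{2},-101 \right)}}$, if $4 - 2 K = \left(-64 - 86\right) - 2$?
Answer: $- \frac{22835}{28397} \approx -0.80413$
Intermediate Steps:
$K = 78$ ($K = 2 - \frac{\left(-64 - 86\right) - 2}{2} = 2 - \frac{-150 - 2}{2} = 2 - -76 = 2 + 76 = 78$)
$I{\left(t,h \right)} = - 71 t + 78 h$
$\frac{22835}{I{\left(17^{2},-101 \right)}} = \frac{22835}{- 71 \cdot 17^{2} + 78 \left(-101\right)} = \frac{22835}{\left(-71\right) 289 - 7878} = \frac{22835}{-20519 - 7878} = \frac{22835}{-28397} = 22835 \left(- \frac{1}{28397}\right) = - \frac{22835}{28397}$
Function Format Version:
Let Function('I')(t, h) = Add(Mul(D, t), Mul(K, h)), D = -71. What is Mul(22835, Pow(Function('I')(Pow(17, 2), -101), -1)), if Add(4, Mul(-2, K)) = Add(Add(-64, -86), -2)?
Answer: Rational(-22835, 28397) ≈ -0.80413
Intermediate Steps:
K = 78 (K = Add(2, Mul(Rational(-1, 2), Add(Add(-64, -86), -2))) = Add(2, Mul(Rational(-1, 2), Add(-150, -2))) = Add(2, Mul(Rational(-1, 2), -152)) = Add(2, 76) = 78)
Function('I')(t, h) = Add(Mul(-71, t), Mul(78, h))
Mul(22835, Pow(Function('I')(Pow(17, 2), -101), -1)) = Mul(22835, Pow(Add(Mul(-71, Pow(17, 2)), Mul(78, -101)), -1)) = Mul(22835, Pow(Add(Mul(-71, 289), -7878), -1)) = Mul(22835, Pow(Add(-20519, -7878), -1)) = Mul(22835, Pow(-28397, -1)) = Mul(22835, Rational(-1, 28397)) = Rational(-22835, 28397)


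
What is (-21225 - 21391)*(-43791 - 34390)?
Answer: 3331761496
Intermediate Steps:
(-21225 - 21391)*(-43791 - 34390) = -42616*(-78181) = 3331761496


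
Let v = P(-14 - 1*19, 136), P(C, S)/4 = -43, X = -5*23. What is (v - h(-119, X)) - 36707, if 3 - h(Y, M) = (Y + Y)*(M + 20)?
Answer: -14272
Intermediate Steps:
X = -115
P(C, S) = -172 (P(C, S) = 4*(-43) = -172)
h(Y, M) = 3 - 2*Y*(20 + M) (h(Y, M) = 3 - (Y + Y)*(M + 20) = 3 - 2*Y*(20 + M))
v = -172
(v - h(-119, X)) - 36707 = (-172 - (3 - 40*(-119) - 2*(-115)*(-119))) - 36707 = (-172 - (3 + 4760 - 27370)) - 36707 = (-172 - 1*(-22607)) - 36707 = (-172 + 22607) - 36707 = 22435 - 36707 = -14272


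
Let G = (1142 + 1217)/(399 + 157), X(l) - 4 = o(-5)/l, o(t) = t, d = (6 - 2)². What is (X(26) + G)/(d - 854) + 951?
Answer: 5760209675/6057064 ≈ 950.99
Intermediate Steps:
d = 16 (d = 4² = 16)
X(l) = 4 - 5/l
G = 2359/556 ≈ 4.2428
(X(26) + G)/(d - 854) + 951 = ((4 - 5/26) + 2359/556)/(16 - 854) + 951 = ((4 - 5*1/26) + 2359/556)/(-838) + 951 = ((4 - 5/26) + 2359/556)*(-1/838) + 951 = (99/26 + 2359/556)*(-1/838) + 951 = (58189/7228)*(-1/838) + 951 = -58189/6057064 + 951 = 5760209675/6057064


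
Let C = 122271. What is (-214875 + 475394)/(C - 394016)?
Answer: -260519/271745 ≈ -0.95869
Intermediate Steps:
(-214875 + 475394)/(C - 394016) = (-214875 + 475394)/(122271 - 394016) = 260519/(-271745) = 260519*(-1/271745) = -260519/271745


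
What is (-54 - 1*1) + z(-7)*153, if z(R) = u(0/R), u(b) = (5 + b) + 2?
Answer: 1016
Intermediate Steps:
u(b) = 7 + b
z(R) = 7 (z(R) = 7 + 0/R = 7 + 0 = 7)
(-54 - 1*1) + z(-7)*153 = (-54 - 1*1) + 7*153 = (-54 - 1) + 1071 = -55 + 1071 = 1016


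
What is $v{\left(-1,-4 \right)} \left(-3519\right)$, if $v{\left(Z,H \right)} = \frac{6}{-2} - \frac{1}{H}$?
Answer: $\frac{38709}{4} \approx 9677.3$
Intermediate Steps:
$v{\left(Z,H \right)} = -3 - \frac{1}{H}$ ($v{\left(Z,H \right)} = 6 \left(- \frac{1}{2}\right) - \frac{1}{H} = -3 - \frac{1}{H}$)
$v{\left(-1,-4 \right)} \left(-3519\right) = \left(-3 - \frac{1}{-4}\right) \left(-3519\right) = \left(-3 - - \frac{1}{4}\right) \left(-3519\right) = \left(-3 + \frac{1}{4}\right) \left(-3519\right) = \left(- \frac{11}{4}\right) \left(-3519\right) = \frac{38709}{4}$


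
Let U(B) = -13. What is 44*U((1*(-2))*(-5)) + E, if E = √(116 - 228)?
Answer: -572 + 4*I*√7 ≈ -572.0 + 10.583*I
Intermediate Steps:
E = 4*I*√7 (E = √(-112) = 4*I*√7 ≈ 10.583*I)
44*U((1*(-2))*(-5)) + E = 44*(-13) + 4*I*√7 = -572 + 4*I*√7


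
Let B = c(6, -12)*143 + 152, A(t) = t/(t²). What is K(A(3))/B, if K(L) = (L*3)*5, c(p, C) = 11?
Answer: 1/345 ≈ 0.0028986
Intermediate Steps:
A(t) = 1/t (A(t) = t/t² = 1/t)
B = 1725 (B = 11*143 + 152 = 1573 + 152 = 1725)
K(L) = 15*L (K(L) = (3*L)*5 = 15*L)
K(A(3))/B = (15/3)/1725 = (15*(⅓))*(1/1725) = 5*(1/1725) = 1/345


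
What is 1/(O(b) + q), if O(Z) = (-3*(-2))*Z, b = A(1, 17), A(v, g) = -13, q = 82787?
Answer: 1/82709 ≈ 1.2091e-5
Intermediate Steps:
b = -13
O(Z) = 6*Z
1/(O(b) + q) = 1/(6*(-13) + 82787) = 1/(-78 + 82787) = 1/82709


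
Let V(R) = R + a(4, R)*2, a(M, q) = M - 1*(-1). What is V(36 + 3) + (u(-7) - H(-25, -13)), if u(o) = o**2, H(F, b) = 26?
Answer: 72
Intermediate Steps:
a(M, q) = 1 + M (a(M, q) = M + 1 = 1 + M)
V(R) = 10 + R (V(R) = R + (1 + 4)*2 = R + 5*2 = R + 10 = 10 + R)
V(36 + 3) + (u(-7) - H(-25, -13)) = (10 + (36 + 3)) + ((-7)**2 - 1*26) = (10 + 39) + (49 - 26) = 49 + 23 = 72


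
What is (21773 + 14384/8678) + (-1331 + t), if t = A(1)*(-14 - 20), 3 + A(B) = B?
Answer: 89000082/4339 ≈ 20512.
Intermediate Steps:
A(B) = -3 + B
t = 68 (t = (-3 + 1)*(-14 - 20) = -2*(-34) = 68)
(21773 + 14384/8678) + (-1331 + t) = (21773 + 14384/8678) + (-1331 + 68) = (21773 + 14384*(1/8678)) - 1263 = (21773 + 7192/4339) - 1263 = 94480239/4339 - 1263 = 89000082/4339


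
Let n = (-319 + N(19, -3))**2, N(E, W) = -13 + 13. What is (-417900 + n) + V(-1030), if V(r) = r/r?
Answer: -316138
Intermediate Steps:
N(E, W) = 0
V(r) = 1
n = 101761 (n = (-319 + 0)**2 = (-319)**2 = 101761)
(-417900 + n) + V(-1030) = (-417900 + 101761) + 1 = -316139 + 1 = -316138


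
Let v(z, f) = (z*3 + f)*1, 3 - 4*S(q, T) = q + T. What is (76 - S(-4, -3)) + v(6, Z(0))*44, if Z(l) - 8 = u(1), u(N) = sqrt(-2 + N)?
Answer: 2435/2 + 44*I ≈ 1217.5 + 44.0*I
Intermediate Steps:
S(q, T) = 3/4 - T/4 - q/4 (S(q, T) = 3/4 - (q + T)/4 = 3/4 - (T + q)/4 = 3/4 + (-T/4 - q/4) = 3/4 - T/4 - q/4)
Z(l) = 8 + I (Z(l) = 8 + sqrt(-2 + 1) = 8 + sqrt(-1) = 8 + I)
v(z, f) = f + 3*z (v(z, f) = (3*z + f)*1 = (f + 3*z)*1 = f + 3*z)
(76 - S(-4, -3)) + v(6, Z(0))*44 = (76 - (3/4 - 1/4*(-3) - 1/4*(-4))) + ((8 + I) + 3*6)*44 = (76 - (3/4 + 3/4 + 1)) + ((8 + I) + 18)*44 = (76 - 1*5/2) + (26 + I)*44 = (76 - 5/2) + (1144 + 44*I) = 147/2 + (1144 + 44*I) = 2435/2 + 44*I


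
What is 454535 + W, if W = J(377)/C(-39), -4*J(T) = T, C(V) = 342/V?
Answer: 207272861/456 ≈ 4.5455e+5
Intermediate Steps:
J(T) = -T/4
W = 4901/456 (W = (-¼*377)/((342/(-39))) = -377/(4*(342*(-1/39))) = -377/(4*(-114/13)) = -377/4*(-13/114) = 4901/456 ≈ 10.748)
454535 + W = 454535 + 4901/456 = 207272861/456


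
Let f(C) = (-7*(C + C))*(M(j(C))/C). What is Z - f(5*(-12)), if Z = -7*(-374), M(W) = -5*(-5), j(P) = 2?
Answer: 2968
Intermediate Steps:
M(W) = 25
f(C) = -350 (f(C) = (-7*(C + C))*(25/C) = (-14*C)*(25/C) = -350)
Z = 2618
Z - f(5*(-12)) = 2618 - 1*(-350) = 2618 + 350 = 2968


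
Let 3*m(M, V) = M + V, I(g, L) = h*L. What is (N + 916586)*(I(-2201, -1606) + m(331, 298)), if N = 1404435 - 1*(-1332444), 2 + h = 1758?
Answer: -30907506484235/3 ≈ -1.0303e+13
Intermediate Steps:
h = 1756 (h = -2 + 1758 = 1756)
I(g, L) = 1756*L
m(M, V) = M/3 + V/3 (m(M, V) = (M + V)/3 = M/3 + V/3)
N = 2736879 (N = 1404435 + 1332444 = 2736879)
(N + 916586)*(I(-2201, -1606) + m(331, 298)) = (2736879 + 916586)*(1756*(-1606) + ((⅓)*331 + (⅓)*298)) = 3653465*(-2820136 + (331/3 + 298/3)) = 3653465*(-2820136 + 629/3) = 3653465*(-8459779/3) = -30907506484235/3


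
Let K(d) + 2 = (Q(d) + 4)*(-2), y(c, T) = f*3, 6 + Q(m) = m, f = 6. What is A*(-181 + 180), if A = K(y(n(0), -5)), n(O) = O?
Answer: 34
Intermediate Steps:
Q(m) = -6 + m
y(c, T) = 18 (y(c, T) = 6*3 = 18)
K(d) = 2 - 2*d (K(d) = -2 + ((-6 + d) + 4)*(-2) = -2 + (-2 + d)*(-2) = -2 + (4 - 2*d) = 2 - 2*d)
A = -34 (A = 2 - 2*18 = 2 - 36 = -34)
A*(-181 + 180) = -34*(-181 + 180) = -34*(-1) = 34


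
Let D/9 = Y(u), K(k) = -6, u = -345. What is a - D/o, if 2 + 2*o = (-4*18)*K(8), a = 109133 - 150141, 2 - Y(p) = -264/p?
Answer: -1013924078/24725 ≈ -41008.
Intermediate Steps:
Y(p) = 2 + 264/p (Y(p) = 2 - (-264)/p = 2 + 264/p)
a = -41008
D = 1278/115 (D = 9*(2 + 264/(-345)) = 9*(2 + 264*(-1/345)) = 9*(2 - 88/115) = 9*(142/115) = 1278/115 ≈ 11.113)
o = 215 (o = -1 + (-4*18*(-6))/2 = -1 + (-72*(-6))/2 = -1 + (½)*432 = -1 + 216 = 215)
a - D/o = -41008 - 1278/(115*215) = -41008 - 1*1278/24725 = -41008 - 1278/24725 = -1013924078/24725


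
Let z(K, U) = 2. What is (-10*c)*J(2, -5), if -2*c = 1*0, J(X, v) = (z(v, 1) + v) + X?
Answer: 0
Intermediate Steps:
J(X, v) = 2 + X + v (J(X, v) = (2 + v) + X = 2 + X + v)
c = 0 (c = -0/2 = -½*0 = 0)
(-10*c)*J(2, -5) = (-10*0)*(2 + 2 - 5) = 0*(-1) = 0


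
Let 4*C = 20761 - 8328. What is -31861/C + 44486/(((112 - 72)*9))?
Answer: 253607299/2237940 ≈ 113.32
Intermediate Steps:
C = 12433/4 (C = (20761 - 8328)/4 = (1/4)*12433 = 12433/4 ≈ 3108.3)
-31861/C + 44486/(((112 - 72)*9)) = -31861/12433/4 + 44486/(((112 - 72)*9)) = -31861*4/12433 + 44486/((40*9)) = -127444/12433 + 44486/360 = -127444/12433 + 44486*(1/360) = -127444/12433 + 22243/180 = 253607299/2237940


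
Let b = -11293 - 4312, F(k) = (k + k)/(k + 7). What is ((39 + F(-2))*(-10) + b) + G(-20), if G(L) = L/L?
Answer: -15986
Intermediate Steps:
G(L) = 1
F(k) = 2*k/(7 + k) (F(k) = (2*k)/(7 + k) = 2*k/(7 + k))
b = -15605
((39 + F(-2))*(-10) + b) + G(-20) = ((39 + 2*(-2)/(7 - 2))*(-10) - 15605) + 1 = ((39 + 2*(-2)/5)*(-10) - 15605) + 1 = ((39 + 2*(-2)*(1/5))*(-10) - 15605) + 1 = ((39 - 4/5)*(-10) - 15605) + 1 = ((191/5)*(-10) - 15605) + 1 = (-382 - 15605) + 1 = -15987 + 1 = -15986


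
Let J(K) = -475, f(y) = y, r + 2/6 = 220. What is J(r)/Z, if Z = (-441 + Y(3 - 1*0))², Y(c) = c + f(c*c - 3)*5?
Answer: -475/166464 ≈ -0.0028535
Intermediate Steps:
r = 659/3 (r = -⅓ + 220 = 659/3 ≈ 219.67)
Y(c) = -15 + c + 5*c² (Y(c) = c + (c*c - 3)*5 = c + (c² - 3)*5 = c + (-3 + c²)*5 = c + (-15 + 5*c²) = -15 + c + 5*c²)
Z = 166464 (Z = (-441 + (-15 + (3 - 1*0) + 5*(3 - 1*0)²))² = (-441 + (-15 + (3 + 0) + 5*(3 + 0)²))² = (-441 + (-15 + 3 + 5*3²))² = (-441 + (-15 + 3 + 5*9))² = (-441 + (-15 + 3 + 45))² = (-441 + 33)² = (-408)² = 166464)
J(r)/Z = -475/166464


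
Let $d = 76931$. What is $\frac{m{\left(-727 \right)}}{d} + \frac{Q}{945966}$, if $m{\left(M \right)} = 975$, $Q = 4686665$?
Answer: $\frac{361472141965}{72774110346} \approx 4.967$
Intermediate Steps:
$\frac{m{\left(-727 \right)}}{d} + \frac{Q}{945966} = \frac{975}{76931} + \frac{4686665}{945966} = \frac{361472141965}{72774110346}$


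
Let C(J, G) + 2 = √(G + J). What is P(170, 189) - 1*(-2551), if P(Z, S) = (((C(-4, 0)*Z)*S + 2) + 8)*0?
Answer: 2551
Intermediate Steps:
C(J, G) = -2 + √(G + J)
P(Z, S) = 0 (P(Z, S) = ((((-2 + √(0 - 4))*Z)*S + 2) + 8)*0 = ((((-2 + √(-4))*Z)*S + 2) + 8)*0 = ((((-2 + 2*I)*Z)*S + 2) + 8)*0 = (((Z*(-2 + 2*I))*S + 2) + 8)*0 = ((S*Z*(-2 + 2*I) + 2) + 8)*0 = ((2 + S*Z*(-2 + 2*I)) + 8)*0 = (10 + S*Z*(-2 + 2*I))*0 = 0)
P(170, 189) - 1*(-2551) = 0 - 1*(-2551) = 0 + 2551 = 2551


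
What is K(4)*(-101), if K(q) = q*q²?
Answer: -6464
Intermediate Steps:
K(q) = q³
K(4)*(-101) = 4³*(-101) = 64*(-101) = -6464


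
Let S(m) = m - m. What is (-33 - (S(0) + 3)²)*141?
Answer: -5922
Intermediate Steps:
S(m) = 0
(-33 - (S(0) + 3)²)*141 = (-33 - (0 + 3)²)*141 = (-33 - 1*3²)*141 = (-33 - 1*9)*141 = (-33 - 9)*141 = -42*141 = -5922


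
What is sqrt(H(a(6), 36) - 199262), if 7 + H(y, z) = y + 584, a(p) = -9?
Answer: I*sqrt(198694) ≈ 445.75*I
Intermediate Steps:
H(y, z) = 577 + y (H(y, z) = -7 + (y + 584) = -7 + (584 + y) = 577 + y)
sqrt(H(a(6), 36) - 199262) = sqrt((577 - 9) - 199262) = sqrt(568 - 199262) = sqrt(-198694) = I*sqrt(198694)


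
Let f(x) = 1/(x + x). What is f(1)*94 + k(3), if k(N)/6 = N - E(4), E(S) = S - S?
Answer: 65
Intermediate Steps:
E(S) = 0
f(x) = 1/(2*x)
k(N) = 6*N (k(N) = 6*(N - 1*0) = 6*(N + 0) = 6*N)
f(1)*94 + k(3) = ((½)/1)*94 + 6*3 = ((½)*1)*94 + 18 = (½)*94 + 18 = 47 + 18 = 65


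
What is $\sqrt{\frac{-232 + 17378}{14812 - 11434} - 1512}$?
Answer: $\frac{i \sqrt{4298834355}}{1689} \approx 38.819 i$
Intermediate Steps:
$\sqrt{\frac{-232 + 17378}{14812 - 11434} - 1512} = \sqrt{\frac{17146}{3378} - 1512} = \sqrt{17146 \cdot \frac{1}{3378} - 1512} = \sqrt{\frac{8573}{1689} - 1512} = \sqrt{- \frac{2545195}{1689}} = \frac{i \sqrt{4298834355}}{1689}$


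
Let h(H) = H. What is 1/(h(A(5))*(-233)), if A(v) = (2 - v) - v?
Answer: 1/1864 ≈ 0.00053648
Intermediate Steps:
A(v) = 2 - 2*v
1/(h(A(5))*(-233)) = 1/((2 - 2*5)*(-233)) = 1/((2 - 10)*(-233)) = 1/(-8*(-233)) = 1/1864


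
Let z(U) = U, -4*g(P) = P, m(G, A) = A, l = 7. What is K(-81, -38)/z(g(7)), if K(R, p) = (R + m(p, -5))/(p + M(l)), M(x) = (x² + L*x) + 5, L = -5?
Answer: -344/133 ≈ -2.5865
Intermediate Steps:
g(P) = -P/4
M(x) = 5 + x² - 5*x (M(x) = (x² - 5*x) + 5 = 5 + x² - 5*x)
K(R, p) = (-5 + R)/(19 + p) (K(R, p) = (R - 5)/(p + (5 + 7² - 5*7)) = (-5 + R)/(p + (5 + 49 - 35)) = (-5 + R)/(p + 19) = (-5 + R)/(19 + p))
K(-81, -38)/z(g(7)) = ((-5 - 81)/(19 - 38))/((-¼*7)) = (-86/(-19))/(-7/4) = -1/19*(-86)*(-4/7) = (86/19)*(-4/7) = -344/133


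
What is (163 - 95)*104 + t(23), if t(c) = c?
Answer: 7095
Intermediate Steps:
(163 - 95)*104 + t(23) = (163 - 95)*104 + 23 = 68*104 + 23 = 7072 + 23 = 7095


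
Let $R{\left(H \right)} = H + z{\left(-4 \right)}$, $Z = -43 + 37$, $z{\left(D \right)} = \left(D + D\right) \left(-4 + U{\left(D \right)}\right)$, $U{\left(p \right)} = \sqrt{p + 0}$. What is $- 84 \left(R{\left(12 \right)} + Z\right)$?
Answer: $-3192 + 1344 i \approx -3192.0 + 1344.0 i$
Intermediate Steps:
$U{\left(p \right)} = \sqrt{p}$
$z{\left(D \right)} = 2 D \left(-4 + \sqrt{D}\right)$ ($z{\left(D \right)} = \left(D + D\right) \left(-4 + \sqrt{D}\right) = 2 D \left(-4 + \sqrt{D}\right)$)
$Z = -6$
$R{\left(H \right)} = 32 + H - 16 i$ ($R{\left(H \right)} = H + 2 \left(-4\right) \left(-4 + \sqrt{-4}\right) = H + 2 \left(-4\right) \left(-4 + 2 i\right) = H + \left(32 - 16 i\right) = 32 + H - 16 i$)
$- 84 \left(R{\left(12 \right)} + Z\right) = - 84 \left(\left(32 + 12 - 16 i\right) - 6\right) = - 84 \left(\left(44 - 16 i\right) - 6\right) = - 84 \left(38 - 16 i\right) = -3192 + 1344 i$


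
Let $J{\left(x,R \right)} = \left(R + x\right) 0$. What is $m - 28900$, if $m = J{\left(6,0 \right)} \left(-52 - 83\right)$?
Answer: $-28900$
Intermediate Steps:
$J{\left(x,R \right)} = 0$
$m = 0$ ($m = 0 \left(-52 - 83\right) = 0 \left(-135\right) = 0$)
$m - 28900 = 0 - 28900 = -28900$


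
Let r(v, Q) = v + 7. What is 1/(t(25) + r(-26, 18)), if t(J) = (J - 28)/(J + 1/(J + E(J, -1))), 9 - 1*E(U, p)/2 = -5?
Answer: -442/8451 ≈ -0.052302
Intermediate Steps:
r(v, Q) = 7 + v
E(U, p) = 28 (E(U, p) = 18 - 2*(-5) = 18 + 10 = 28)
t(J) = (-28 + J)/(J + 1/(28 + J)) (t(J) = (J - 28)/(J + 1/(J + 28)) = (-28 + J)/(J + 1/(28 + J)))
1/(t(25) + r(-26, 18)) = 1/((-784 + 25**2)/(1 + 25**2 + 28*25) + (7 - 26)) = 1/((-784 + 625)/(1 + 625 + 700) - 19) = 1/(-159/1326 - 19) = 1/((1/1326)*(-159) - 19) = 1/(-53/442 - 19) = 1/(-8451/442) = -442/8451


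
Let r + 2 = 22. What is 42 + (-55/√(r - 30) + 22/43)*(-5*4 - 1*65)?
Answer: -64/43 - 935*I*√10/2 ≈ -1.4884 - 1478.4*I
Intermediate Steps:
r = 20 (r = -2 + 22 = 20)
42 + (-55/√(r - 30) + 22/43)*(-5*4 - 1*65) = 42 + (-55/√(20 - 30) + 22/43)*(-5*4 - 1*65) = 42 + (-55*(-I*√10/10) + 22*(1/43))*(-20 - 65) = 42 + (-55*(-I*√10/10) + 22/43)*(-85) = 42 + (-(-11)*I*√10/2 + 22/43)*(-85) = 42 + (11*I*√10/2 + 22/43)*(-85) = 42 + (22/43 + 11*I*√10/2)*(-85) = 42 + (-1870/43 - 935*I*√10/2) = -64/43 - 935*I*√10/2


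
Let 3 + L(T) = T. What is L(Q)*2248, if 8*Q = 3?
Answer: -5901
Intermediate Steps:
Q = 3/8 (Q = (⅛)*3 = 3/8 ≈ 0.37500)
L(T) = -3 + T
L(Q)*2248 = (-3 + 3/8)*2248 = -21/8*2248 = -5901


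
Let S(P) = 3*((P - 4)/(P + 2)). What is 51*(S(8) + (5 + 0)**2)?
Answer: 6681/5 ≈ 1336.2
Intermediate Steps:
S(P) = 3*(-4 + P)/(2 + P) (S(P) = 3*((-4 + P)/(2 + P)) = 3*(-4 + P)/(2 + P))
51*(S(8) + (5 + 0)**2) = 51*(3*(-4 + 8)/(2 + 8) + (5 + 0)**2) = 51*(3*4/10 + 5**2) = 51*(3*(1/10)*4 + 25) = 51*(6/5 + 25) = 51*(131/5) = 6681/5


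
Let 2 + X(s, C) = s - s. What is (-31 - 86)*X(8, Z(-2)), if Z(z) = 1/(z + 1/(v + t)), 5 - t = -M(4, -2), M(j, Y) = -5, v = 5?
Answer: 234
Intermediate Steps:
t = 0 (t = 5 - (-1)*(-5) = 5 - 1*5 = 5 - 5 = 0)
Z(z) = 1/(⅕ + z) (Z(z) = 1/(z + 1/(5 + 0)) = 1/(z + 1/5) = 1/(z + ⅕) = 1/(⅕ + z))
X(s, C) = -2 (X(s, C) = -2 + (s - s) = -2 + 0 = -2)
(-31 - 86)*X(8, Z(-2)) = (-31 - 86)*(-2) = -117*(-2) = 234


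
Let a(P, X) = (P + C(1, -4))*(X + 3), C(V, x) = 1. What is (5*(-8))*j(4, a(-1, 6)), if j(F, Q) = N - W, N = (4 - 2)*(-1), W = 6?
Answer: 320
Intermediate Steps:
a(P, X) = (1 + P)*(3 + X) (a(P, X) = (P + 1)*(X + 3) = (1 + P)*(3 + X))
N = -2 (N = 2*(-1) = -2)
j(F, Q) = -8 (j(F, Q) = -2 - 1*6 = -2 - 6 = -8)
(5*(-8))*j(4, a(-1, 6)) = (5*(-8))*(-8) = -40*(-8) = 320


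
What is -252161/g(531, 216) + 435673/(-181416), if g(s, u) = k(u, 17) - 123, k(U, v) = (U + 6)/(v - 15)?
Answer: 3811734325/181416 ≈ 21011.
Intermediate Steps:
k(U, v) = (6 + U)/(-15 + v)
g(s, u) = -120 + u/2 (g(s, u) = (6 + u)/(-15 + 17) - 123 = (6 + u)/2 - 123 = (3 + u/2) - 123 = -120 + u/2)
-252161/g(531, 216) + 435673/(-181416) = -252161/(-120 + (1/2)*216) + 435673/(-181416) = -252161/(-120 + 108) + 435673*(-1/181416) = -252161/(-12) - 435673/181416 = -252161*(-1/12) - 435673/181416 = 252161/12 - 435673/181416 = 3811734325/181416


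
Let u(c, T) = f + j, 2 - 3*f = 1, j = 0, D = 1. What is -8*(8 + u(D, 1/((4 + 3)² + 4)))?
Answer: -200/3 ≈ -66.667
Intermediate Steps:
f = ⅓ (f = ⅔ - ⅓*1 = ⅔ - ⅓ = ⅓ ≈ 0.33333)
u(c, T) = ⅓ (u(c, T) = ⅓ + 0 = ⅓)
-8*(8 + u(D, 1/((4 + 3)² + 4))) = -8*(8 + ⅓) = -8*25/3 = -200/3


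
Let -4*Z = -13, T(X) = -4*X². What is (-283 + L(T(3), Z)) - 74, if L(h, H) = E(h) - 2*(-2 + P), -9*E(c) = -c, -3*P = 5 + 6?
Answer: -1049/3 ≈ -349.67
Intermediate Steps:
P = -11/3 (P = -(5 + 6)/3 = -⅓*11 = -11/3 ≈ -3.6667)
E(c) = c/9 (E(c) = -(-1)*c/9 = c/9)
Z = 13/4 (Z = -¼*(-13) = 13/4 ≈ 3.2500)
L(h, H) = 34/3 + h/9 (L(h, H) = h/9 - 2*(-2 - 11/3) = h/9 - 2*(-17/3) = h/9 + 34/3 = 34/3 + h/9)
(-283 + L(T(3), Z)) - 74 = (-283 + (34/3 + (-4*3²)/9)) - 74 = (-283 + (34/3 + (-4*9)/9)) - 74 = (-283 + (34/3 + (⅑)*(-36))) - 74 = (-283 + (34/3 - 4)) - 74 = (-283 + 22/3) - 74 = -827/3 - 74 = -1049/3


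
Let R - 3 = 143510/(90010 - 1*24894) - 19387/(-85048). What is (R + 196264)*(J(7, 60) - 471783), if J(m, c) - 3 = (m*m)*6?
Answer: -64059463865592882951/692248196 ≈ -9.2538e+10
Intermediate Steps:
J(m, c) = 3 + 6*m² (J(m, c) = 3 + (m*m)*6 = 3 + m²*6 = 3 + 6*m²)
R = 7520399769/1384496392 (R = 3 + (143510/(90010 - 1*24894) - 19387/(-85048)) = 3 + (143510/(90010 - 24894) - 19387*(-1/85048)) = 3 + (143510/65116 + 19387/85048) = 3 + (143510*(1/65116) + 19387/85048) = 3 + (71755/32558 + 19387/85048) = 3 + 3366910593/1384496392 = 7520399769/1384496392 ≈ 5.4319)
(R + 196264)*(J(7, 60) - 471783) = (7520399769/1384496392 + 196264)*((3 + 6*7²) - 471783) = 271734320279257*((3 + 6*49) - 471783)/1384496392 = 271734320279257*((3 + 294) - 471783)/1384496392 = 271734320279257*(297 - 471783)/1384496392 = (271734320279257/1384496392)*(-471486) = -64059463865592882951/692248196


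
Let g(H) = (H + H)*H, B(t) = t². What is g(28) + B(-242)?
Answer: 60132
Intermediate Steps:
g(H) = 2*H² (g(H) = (2*H)*H = 2*H²)
g(28) + B(-242) = 2*28² + (-242)² = 2*784 + 58564 = 1568 + 58564 = 60132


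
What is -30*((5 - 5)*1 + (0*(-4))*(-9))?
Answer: 0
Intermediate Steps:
-30*((5 - 5)*1 + (0*(-4))*(-9)) = -30*(0*1 + 0*(-9)) = -30*(0 + 0) = -30*0 = 0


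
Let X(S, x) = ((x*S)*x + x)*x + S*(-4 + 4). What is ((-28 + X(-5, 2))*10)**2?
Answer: 409600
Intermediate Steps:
X(S, x) = x*(x + S*x**2) (X(S, x) = ((S*x)*x + x)*x + S*0 = (S*x**2 + x)*x + 0 = (x + S*x**2)*x + 0 = x*(x + S*x**2) + 0 = x*(x + S*x**2))
((-28 + X(-5, 2))*10)**2 = ((-28 + 2**2*(1 - 5*2))*10)**2 = ((-28 + 4*(1 - 10))*10)**2 = ((-28 + 4*(-9))*10)**2 = ((-28 - 36)*10)**2 = (-64*10)**2 = (-640)**2 = 409600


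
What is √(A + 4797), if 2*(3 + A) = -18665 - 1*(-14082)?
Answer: √10010/2 ≈ 50.025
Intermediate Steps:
A = -4589/2 (A = -3 + (-18665 - 1*(-14082))/2 = -3 + (-18665 + 14082)/2 = -3 + (½)*(-4583) = -3 - 4583/2 = -4589/2 ≈ -2294.5)
√(A + 4797) = √(-4589/2 + 4797) = √(5005/2) = √10010/2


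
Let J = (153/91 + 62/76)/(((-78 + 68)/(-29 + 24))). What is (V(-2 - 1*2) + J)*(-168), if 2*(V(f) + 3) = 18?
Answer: -300786/247 ≈ -1217.8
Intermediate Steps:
V(f) = 6 (V(f) = -3 + (1/2)*18 = -3 + 9 = 6)
J = 8635/6916 (J = (153*(1/91) + 62*(1/76))/((-10/(-5))) = (153/91 + 31/38)/((-10*(-1/5))) = (8635/3458)/2 = (8635/3458)*(1/2) = 8635/6916 ≈ 1.2486)
(V(-2 - 1*2) + J)*(-168) = (6 + 8635/6916)*(-168) = (50131/6916)*(-168) = -300786/247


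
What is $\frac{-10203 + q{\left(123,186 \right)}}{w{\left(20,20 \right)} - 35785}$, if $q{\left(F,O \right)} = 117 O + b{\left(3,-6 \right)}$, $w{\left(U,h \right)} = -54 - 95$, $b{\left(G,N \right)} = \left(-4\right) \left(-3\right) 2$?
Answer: $- \frac{3861}{11978} \approx -0.32234$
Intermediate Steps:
$b{\left(G,N \right)} = 24$ ($b{\left(G,N \right)} = 12 \cdot 2 = 24$)
$w{\left(U,h \right)} = -149$ ($w{\left(U,h \right)} = -54 - 95 = -149$)
$q{\left(F,O \right)} = 24 + 117 O$ ($q{\left(F,O \right)} = 117 O + 24 = 24 + 117 O$)
$\frac{-10203 + q{\left(123,186 \right)}}{w{\left(20,20 \right)} - 35785} = \frac{-10203 + \left(24 + 117 \cdot 186\right)}{-149 - 35785} = \frac{-10203 + \left(24 + 21762\right)}{-35934} = \left(-10203 + 21786\right) \left(- \frac{1}{35934}\right) = 11583 \left(- \frac{1}{35934}\right) = - \frac{3861}{11978}$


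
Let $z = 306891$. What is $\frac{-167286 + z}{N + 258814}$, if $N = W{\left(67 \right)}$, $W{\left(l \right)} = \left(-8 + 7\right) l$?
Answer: $\frac{46535}{86249} \approx 0.53954$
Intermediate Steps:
$W{\left(l \right)} = - l$
$N = -67$ ($N = \left(-1\right) 67 = -67$)
$\frac{-167286 + z}{N + 258814} = \frac{-167286 + 306891}{-67 + 258814} = \frac{139605}{258747} = 139605 \cdot \frac{1}{258747} = \frac{46535}{86249}$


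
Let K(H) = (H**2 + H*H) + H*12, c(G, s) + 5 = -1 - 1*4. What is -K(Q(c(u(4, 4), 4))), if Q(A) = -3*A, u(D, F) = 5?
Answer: -2160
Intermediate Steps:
c(G, s) = -10 (c(G, s) = -5 + (-1 - 1*4) = -5 + (-1 - 4) = -5 - 5 = -10)
K(H) = 2*H**2 + 12*H (K(H) = (H**2 + H**2) + 12*H = 2*H**2 + 12*H)
-K(Q(c(u(4, 4), 4))) = -2*(-3*(-10))*(6 - 3*(-10)) = -2*30*(6 + 30) = -2*30*36 = -1*2160 = -2160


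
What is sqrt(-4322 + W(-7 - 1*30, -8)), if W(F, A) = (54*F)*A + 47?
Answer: 3*sqrt(1301) ≈ 108.21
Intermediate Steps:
W(F, A) = 47 + 54*A*F (W(F, A) = 54*A*F + 47 = 47 + 54*A*F)
sqrt(-4322 + W(-7 - 1*30, -8)) = sqrt(-4322 + (47 + 54*(-8)*(-7 - 1*30))) = sqrt(-4322 + (47 + 54*(-8)*(-7 - 30))) = sqrt(-4322 + (47 + 54*(-8)*(-37))) = sqrt(-4322 + (47 + 15984)) = sqrt(-4322 + 16031) = sqrt(11709) = 3*sqrt(1301)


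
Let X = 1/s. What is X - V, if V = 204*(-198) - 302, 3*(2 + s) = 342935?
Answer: 13955152729/342929 ≈ 40694.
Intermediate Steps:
s = 342929/3 (s = -2 + (1/3)*342935 = -2 + 342935/3 = 342929/3 ≈ 1.1431e+5)
V = -40694 (V = -40392 - 302 = -40694)
X = 3/342929 (X = 1/(342929/3) = 3/342929 ≈ 8.7482e-6)
X - V = 3/342929 - 1*(-40694) = 3/342929 + 40694 = 13955152729/342929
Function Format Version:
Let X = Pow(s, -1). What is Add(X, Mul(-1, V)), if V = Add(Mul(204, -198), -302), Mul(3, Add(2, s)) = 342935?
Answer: Rational(13955152729, 342929) ≈ 40694.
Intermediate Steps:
s = Rational(342929, 3) (s = Add(-2, Mul(Rational(1, 3), 342935)) = Add(-2, Rational(342935, 3)) = Rational(342929, 3) ≈ 1.1431e+5)
V = -40694 (V = Add(-40392, -302) = -40694)
X = Rational(3, 342929) (X = Pow(Rational(342929, 3), -1) = Rational(3, 342929) ≈ 8.7482e-6)
Add(X, Mul(-1, V)) = Add(Rational(3, 342929), Mul(-1, -40694)) = Add(Rational(3, 342929), 40694) = Rational(13955152729, 342929)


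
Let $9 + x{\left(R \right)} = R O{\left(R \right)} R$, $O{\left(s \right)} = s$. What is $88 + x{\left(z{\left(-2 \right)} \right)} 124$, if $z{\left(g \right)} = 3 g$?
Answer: $-27812$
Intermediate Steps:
$x{\left(R \right)} = -9 + R^{3}$ ($x{\left(R \right)} = -9 + R R R = -9 + R^{2} R = -9 + R^{3}$)
$88 + x{\left(z{\left(-2 \right)} \right)} 124 = 88 + \left(-9 + \left(3 \left(-2\right)\right)^{3}\right) 124 = 88 + \left(-9 + \left(-6\right)^{3}\right) 124 = 88 + \left(-9 - 216\right) 124 = 88 - 27900 = -27812$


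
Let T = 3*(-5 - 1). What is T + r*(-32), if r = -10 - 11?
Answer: 654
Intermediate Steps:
r = -21
T = -18 (T = 3*(-6) = -18)
T + r*(-32) = -18 - 21*(-32) = -18 + 672 = 654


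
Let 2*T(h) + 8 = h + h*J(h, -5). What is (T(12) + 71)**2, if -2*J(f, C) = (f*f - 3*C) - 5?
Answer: 151321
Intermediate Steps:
J(f, C) = 5/2 - f**2/2 + 3*C/2 (J(f, C) = -((f*f - 3*C) - 5)/2 = -((f**2 - 3*C) - 5)/2 = -(-5 + f**2 - 3*C)/2 = 5/2 - f**2/2 + 3*C/2)
T(h) = -4 + h/2 + h*(-5 - h**2/2)/2 (T(h) = -4 + (h + h*(5/2 - h**2/2 + (3/2)*(-5)))/2 = -4 + (h + h*(5/2 - h**2/2 - 15/2))/2 = -4 + (h + h*(-5 - h**2/2))/2 = -4 + (h/2 + h*(-5 - h**2/2)/2) = -4 + h/2 + h*(-5 - h**2/2)/2)
(T(12) + 71)**2 = ((-4 - 2*12 - 1/4*12**3) + 71)**2 = ((-4 - 24 - 1/4*1728) + 71)**2 = ((-4 - 24 - 432) + 71)**2 = (-460 + 71)**2 = (-389)**2 = 151321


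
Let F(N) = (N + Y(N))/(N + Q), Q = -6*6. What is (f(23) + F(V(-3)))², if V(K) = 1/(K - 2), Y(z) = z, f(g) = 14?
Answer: 6431296/32761 ≈ 196.31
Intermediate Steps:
V(K) = 1/(-2 + K)
Q = -36
F(N) = 2*N/(-36 + N) (F(N) = (N + N)/(N - 36) = (2*N)/(-36 + N) = 2*N/(-36 + N))
(f(23) + F(V(-3)))² = (14 + 2/((-2 - 3)*(-36 + 1/(-2 - 3))))² = (14 + 2/(-5*(-36 + 1/(-5))))² = (14 + 2*(-⅕)/(-36 - ⅕))² = (14 + 2*(-⅕)/(-181/5))² = (14 + 2*(-⅕)*(-5/181))² = (14 + 2/181)² = (2536/181)² = 6431296/32761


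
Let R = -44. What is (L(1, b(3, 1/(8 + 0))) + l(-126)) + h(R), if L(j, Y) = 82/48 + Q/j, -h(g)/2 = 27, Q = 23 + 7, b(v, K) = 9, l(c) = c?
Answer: -3559/24 ≈ -148.29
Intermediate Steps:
Q = 30
h(g) = -54 (h(g) = -2*27 = -54)
L(j, Y) = 41/24 + 30/j (L(j, Y) = 82/48 + 30/j = 82*(1/48) + 30/j = 41/24 + 30/j)
(L(1, b(3, 1/(8 + 0))) + l(-126)) + h(R) = ((41/24 + 30/1) - 126) - 54 = ((41/24 + 30*1) - 126) - 54 = ((41/24 + 30) - 126) - 54 = (761/24 - 126) - 54 = -2263/24 - 54 = -3559/24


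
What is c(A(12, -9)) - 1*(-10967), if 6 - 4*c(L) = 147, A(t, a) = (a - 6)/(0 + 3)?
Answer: 43727/4 ≈ 10932.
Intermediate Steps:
A(t, a) = -2 + a/3 (A(t, a) = (-6 + a)/3 = (-6 + a)*(1/3) = -2 + a/3)
c(L) = -141/4 (c(L) = 3/2 - 1/4*147 = 3/2 - 147/4 = -141/4)
c(A(12, -9)) - 1*(-10967) = -141/4 - 1*(-10967) = -141/4 + 10967 = 43727/4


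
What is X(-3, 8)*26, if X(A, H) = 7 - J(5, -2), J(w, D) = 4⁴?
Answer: -6474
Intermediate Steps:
J(w, D) = 256
X(A, H) = -249 (X(A, H) = 7 - 1*256 = 7 - 256 = -249)
X(-3, 8)*26 = -249*26 = -6474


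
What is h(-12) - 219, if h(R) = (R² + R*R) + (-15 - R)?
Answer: 66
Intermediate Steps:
h(R) = -15 - R + 2*R² (h(R) = (R² + R²) + (-15 - R) = 2*R² + (-15 - R) = -15 - R + 2*R²)
h(-12) - 219 = (-15 - 1*(-12) + 2*(-12)²) - 219 = (-15 + 12 + 2*144) - 219 = (-15 + 12 + 288) - 219 = 285 - 219 = 66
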